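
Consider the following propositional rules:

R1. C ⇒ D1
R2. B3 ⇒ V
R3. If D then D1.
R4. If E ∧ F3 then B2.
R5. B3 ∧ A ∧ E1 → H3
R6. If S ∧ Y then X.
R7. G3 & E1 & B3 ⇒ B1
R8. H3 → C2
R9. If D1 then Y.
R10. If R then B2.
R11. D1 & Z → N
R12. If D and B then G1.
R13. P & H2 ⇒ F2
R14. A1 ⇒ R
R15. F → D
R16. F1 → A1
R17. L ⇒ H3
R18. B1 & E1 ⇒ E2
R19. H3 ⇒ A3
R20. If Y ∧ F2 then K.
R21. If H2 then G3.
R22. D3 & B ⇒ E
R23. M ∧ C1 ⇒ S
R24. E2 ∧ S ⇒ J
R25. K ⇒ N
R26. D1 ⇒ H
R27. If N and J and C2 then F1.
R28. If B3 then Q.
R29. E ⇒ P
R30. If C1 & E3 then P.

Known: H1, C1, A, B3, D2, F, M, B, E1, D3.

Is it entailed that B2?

No

Forward chaining from the given facts derives: V, H3, C2, D, A3, E, S, Q, P, D1, Y, G1, H, X.
Rules concluding B2: R4 needs F3; R10 needs R — none of these are established.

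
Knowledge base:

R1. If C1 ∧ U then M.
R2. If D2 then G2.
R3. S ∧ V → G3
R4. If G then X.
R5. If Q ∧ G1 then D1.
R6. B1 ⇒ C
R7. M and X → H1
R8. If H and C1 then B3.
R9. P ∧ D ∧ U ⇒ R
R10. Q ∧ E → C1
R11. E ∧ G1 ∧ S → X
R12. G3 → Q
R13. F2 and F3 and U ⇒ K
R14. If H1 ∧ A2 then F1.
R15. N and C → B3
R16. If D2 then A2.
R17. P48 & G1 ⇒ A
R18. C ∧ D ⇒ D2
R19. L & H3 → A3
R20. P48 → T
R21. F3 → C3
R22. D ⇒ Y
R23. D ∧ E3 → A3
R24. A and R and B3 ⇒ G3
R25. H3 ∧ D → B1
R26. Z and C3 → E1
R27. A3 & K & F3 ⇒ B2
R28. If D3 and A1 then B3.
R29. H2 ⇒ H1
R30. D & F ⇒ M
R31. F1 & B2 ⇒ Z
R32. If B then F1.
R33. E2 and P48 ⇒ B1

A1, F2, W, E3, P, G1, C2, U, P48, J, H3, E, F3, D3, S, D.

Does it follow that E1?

R  (by R9: P, D, U)
X  (by R11: E, G1, S)
K  (by R13: F2, F3, U)
A  (by R17: P48, G1)
C3  (by R21: F3)
A3  (by R23: D, E3)
B1  (by R25: H3, D)
B2  (by R27: A3, K, F3)
B3  (by R28: D3, A1)
C  (by R6: B1)
D2  (by R18: C, D)
G3  (by R24: A, R, B3)
Q  (by R12: G3)
A2  (by R16: D2)
C1  (by R10: Q, E)
M  (by R1: C1, U)
H1  (by R7: M, X)
F1  (by R14: H1, A2)
Z  (by R31: F1, B2)
E1  (by R26: Z, C3)

Yes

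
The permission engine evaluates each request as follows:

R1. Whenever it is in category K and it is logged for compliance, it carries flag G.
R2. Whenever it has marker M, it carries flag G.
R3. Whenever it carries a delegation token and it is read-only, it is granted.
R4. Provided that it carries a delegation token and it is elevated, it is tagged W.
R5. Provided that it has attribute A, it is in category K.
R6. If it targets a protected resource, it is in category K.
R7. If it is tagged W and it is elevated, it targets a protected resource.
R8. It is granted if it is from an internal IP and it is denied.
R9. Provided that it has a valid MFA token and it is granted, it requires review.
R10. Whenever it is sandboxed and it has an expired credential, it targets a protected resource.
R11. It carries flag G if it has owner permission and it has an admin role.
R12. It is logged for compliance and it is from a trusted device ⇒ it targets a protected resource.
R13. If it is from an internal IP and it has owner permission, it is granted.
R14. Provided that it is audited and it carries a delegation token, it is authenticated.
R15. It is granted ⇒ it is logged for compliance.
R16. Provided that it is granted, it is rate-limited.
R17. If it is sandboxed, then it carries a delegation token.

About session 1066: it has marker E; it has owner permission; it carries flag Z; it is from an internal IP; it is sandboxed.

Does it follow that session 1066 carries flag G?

No

Forward chaining from the given facts derives: is granted, is logged for compliance, is rate-limited, carries a delegation token.
Rules concluding "it carries flag G": R1 needs "it is in category K"; R2 needs "it has marker M"; R11 needs "it has an admin role" — none of these are established.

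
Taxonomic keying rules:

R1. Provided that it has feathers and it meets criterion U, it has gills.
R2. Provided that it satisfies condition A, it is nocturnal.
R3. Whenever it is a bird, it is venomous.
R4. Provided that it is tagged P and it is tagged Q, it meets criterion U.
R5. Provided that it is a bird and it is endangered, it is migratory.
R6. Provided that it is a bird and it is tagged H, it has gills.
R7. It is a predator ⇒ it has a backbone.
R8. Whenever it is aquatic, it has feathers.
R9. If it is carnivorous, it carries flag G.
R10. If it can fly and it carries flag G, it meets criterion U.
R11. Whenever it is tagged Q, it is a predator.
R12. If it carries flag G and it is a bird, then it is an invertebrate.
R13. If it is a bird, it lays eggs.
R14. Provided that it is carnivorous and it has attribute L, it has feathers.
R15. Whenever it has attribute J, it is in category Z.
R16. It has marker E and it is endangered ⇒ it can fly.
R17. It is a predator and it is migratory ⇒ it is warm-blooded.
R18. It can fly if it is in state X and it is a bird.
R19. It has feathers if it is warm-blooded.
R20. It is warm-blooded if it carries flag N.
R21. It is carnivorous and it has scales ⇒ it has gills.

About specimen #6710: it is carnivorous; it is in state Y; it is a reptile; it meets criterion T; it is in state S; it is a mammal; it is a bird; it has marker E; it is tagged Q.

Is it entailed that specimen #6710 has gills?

No

Forward chaining from the given facts derives: is venomous, carries flag G, is a predator, is an invertebrate, lays eggs, has a backbone.
Rules concluding "it has gills": R1 needs "it has feathers"; R6 needs "it is tagged H"; R21 needs "it has scales" — none of these are established.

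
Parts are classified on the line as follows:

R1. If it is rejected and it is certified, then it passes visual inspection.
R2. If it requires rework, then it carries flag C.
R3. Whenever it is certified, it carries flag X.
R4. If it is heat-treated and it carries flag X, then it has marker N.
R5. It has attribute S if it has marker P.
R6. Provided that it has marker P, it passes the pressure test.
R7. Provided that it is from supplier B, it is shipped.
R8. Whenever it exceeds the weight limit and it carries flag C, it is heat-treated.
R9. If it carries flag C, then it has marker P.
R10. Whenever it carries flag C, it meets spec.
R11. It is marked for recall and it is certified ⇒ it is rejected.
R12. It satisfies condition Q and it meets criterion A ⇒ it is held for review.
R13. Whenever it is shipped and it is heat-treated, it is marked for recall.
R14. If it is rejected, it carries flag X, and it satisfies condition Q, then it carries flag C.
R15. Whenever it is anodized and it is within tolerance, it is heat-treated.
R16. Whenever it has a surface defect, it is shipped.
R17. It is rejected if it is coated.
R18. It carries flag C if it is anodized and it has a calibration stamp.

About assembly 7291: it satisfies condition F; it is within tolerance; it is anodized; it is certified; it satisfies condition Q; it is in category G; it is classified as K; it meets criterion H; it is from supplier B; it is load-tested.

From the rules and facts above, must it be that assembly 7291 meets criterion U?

No

Forward chaining from the given facts derives: carries flag X, is shipped, is heat-treated, has marker N, is marked for recall, is rejected, carries flag C, passes visual inspection, has marker P, meets spec, has attribute S, passes the pressure test.
No rule has "it meets criterion U" as its conclusion, and it is not among the given facts.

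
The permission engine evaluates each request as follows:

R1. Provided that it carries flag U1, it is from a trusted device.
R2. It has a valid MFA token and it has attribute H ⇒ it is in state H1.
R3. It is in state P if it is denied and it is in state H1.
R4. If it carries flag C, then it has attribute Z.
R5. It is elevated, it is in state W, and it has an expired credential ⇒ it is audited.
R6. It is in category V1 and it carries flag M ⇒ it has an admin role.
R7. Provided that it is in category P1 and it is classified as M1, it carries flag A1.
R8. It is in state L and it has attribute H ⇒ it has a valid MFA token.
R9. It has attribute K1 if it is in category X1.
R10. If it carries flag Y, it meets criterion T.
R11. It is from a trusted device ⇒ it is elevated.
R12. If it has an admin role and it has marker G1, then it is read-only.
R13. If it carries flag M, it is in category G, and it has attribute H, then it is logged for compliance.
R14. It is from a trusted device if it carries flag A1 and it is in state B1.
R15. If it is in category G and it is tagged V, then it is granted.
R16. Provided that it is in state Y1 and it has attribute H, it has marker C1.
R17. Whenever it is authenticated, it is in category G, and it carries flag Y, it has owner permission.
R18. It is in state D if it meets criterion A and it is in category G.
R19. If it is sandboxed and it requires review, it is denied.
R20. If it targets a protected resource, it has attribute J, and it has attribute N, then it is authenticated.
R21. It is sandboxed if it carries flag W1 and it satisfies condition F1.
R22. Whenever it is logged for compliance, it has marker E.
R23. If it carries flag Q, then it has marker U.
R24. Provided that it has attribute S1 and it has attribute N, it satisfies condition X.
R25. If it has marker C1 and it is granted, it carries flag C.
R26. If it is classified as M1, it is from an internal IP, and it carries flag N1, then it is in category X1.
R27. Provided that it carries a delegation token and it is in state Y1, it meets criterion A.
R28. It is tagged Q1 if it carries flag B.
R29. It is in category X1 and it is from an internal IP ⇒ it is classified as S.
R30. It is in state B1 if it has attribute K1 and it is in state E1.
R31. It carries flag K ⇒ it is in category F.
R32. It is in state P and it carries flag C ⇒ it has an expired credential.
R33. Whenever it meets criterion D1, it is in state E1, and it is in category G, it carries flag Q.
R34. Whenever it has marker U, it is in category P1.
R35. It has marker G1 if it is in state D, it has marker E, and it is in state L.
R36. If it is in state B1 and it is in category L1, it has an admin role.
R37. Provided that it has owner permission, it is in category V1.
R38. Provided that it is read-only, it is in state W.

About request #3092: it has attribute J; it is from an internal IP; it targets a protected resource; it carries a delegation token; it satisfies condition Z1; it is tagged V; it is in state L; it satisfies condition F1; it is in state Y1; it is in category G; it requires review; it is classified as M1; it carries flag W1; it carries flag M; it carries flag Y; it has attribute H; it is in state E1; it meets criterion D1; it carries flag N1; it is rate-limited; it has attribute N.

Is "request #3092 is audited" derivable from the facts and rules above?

By R8 (it is in state L, it has attribute H): it has a valid MFA token.
By R13 (it carries flag M, it is in category G, it has attribute H): it is logged for compliance.
By R15 (it is in category G, it is tagged V): it is granted.
By R16 (it is in state Y1, it has attribute H): it has marker C1.
By R20 (it targets a protected resource, it has attribute J, it has attribute N): it is authenticated.
By R21 (it carries flag W1, it satisfies condition F1): it is sandboxed.
By R22 (it is logged for compliance): it has marker E.
By R25 (it has marker C1, it is granted): it carries flag C.
By R26 (it is classified as M1, it is from an internal IP, it carries flag N1): it is in category X1.
By R27 (it carries a delegation token, it is in state Y1): it meets criterion A.
By R33 (it meets criterion D1, it is in state E1, it is in category G): it carries flag Q.
By R2 (it has a valid MFA token, it has attribute H): it is in state H1.
By R9 (it is in category X1): it has attribute K1.
By R17 (it is authenticated, it is in category G, it carries flag Y): it has owner permission.
By R18 (it meets criterion A, it is in category G): it is in state D.
By R19 (it is sandboxed, it requires review): it is denied.
By R23 (it carries flag Q): it has marker U.
By R30 (it has attribute K1, it is in state E1): it is in state B1.
By R34 (it has marker U): it is in category P1.
By R35 (it is in state D, it has marker E, it is in state L): it has marker G1.
By R37 (it has owner permission): it is in category V1.
By R3 (it is denied, it is in state H1): it is in state P.
By R6 (it is in category V1, it carries flag M): it has an admin role.
By R7 (it is in category P1, it is classified as M1): it carries flag A1.
By R12 (it has an admin role, it has marker G1): it is read-only.
By R14 (it carries flag A1, it is in state B1): it is from a trusted device.
By R32 (it is in state P, it carries flag C): it has an expired credential.
By R38 (it is read-only): it is in state W.
By R11 (it is from a trusted device): it is elevated.
By R5 (it is elevated, it is in state W, it has an expired credential): it is audited.

Yes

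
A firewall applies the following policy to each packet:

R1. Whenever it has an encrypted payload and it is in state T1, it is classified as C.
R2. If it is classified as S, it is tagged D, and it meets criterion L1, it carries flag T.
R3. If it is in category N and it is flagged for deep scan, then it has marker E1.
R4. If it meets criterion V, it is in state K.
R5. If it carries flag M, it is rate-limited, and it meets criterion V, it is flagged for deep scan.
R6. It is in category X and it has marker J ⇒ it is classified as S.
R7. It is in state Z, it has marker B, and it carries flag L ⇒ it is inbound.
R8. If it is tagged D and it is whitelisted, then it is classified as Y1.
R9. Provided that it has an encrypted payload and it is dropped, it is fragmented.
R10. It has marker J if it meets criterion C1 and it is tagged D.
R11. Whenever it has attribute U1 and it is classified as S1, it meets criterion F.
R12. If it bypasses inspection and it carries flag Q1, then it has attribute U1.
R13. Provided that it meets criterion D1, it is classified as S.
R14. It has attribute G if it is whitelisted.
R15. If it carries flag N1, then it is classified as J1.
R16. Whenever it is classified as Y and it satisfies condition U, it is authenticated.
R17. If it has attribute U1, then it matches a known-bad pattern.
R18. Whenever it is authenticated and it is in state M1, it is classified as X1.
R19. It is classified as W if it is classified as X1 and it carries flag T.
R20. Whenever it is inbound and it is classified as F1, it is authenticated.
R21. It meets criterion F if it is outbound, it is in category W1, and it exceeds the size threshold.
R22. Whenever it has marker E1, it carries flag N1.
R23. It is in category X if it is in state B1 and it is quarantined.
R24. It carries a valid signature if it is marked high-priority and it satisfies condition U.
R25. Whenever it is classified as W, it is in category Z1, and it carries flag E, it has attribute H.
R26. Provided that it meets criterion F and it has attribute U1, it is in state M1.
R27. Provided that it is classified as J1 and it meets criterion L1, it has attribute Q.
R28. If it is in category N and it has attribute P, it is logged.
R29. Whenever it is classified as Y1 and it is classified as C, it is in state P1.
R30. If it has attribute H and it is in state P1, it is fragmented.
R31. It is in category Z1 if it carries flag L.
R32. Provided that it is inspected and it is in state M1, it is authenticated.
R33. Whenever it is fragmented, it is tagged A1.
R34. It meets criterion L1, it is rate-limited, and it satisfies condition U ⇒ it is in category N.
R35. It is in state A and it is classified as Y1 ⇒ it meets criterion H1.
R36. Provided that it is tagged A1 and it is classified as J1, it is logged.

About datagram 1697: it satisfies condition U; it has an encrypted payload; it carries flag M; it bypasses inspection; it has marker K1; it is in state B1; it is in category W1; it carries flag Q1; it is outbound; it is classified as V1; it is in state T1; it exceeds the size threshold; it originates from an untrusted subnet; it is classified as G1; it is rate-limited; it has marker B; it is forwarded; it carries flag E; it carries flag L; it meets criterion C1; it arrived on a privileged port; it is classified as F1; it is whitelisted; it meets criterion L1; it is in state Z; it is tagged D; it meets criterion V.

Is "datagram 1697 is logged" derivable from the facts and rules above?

Forward chaining from the given facts derives: is classified as C, is in state K, is flagged for deep scan, is inbound, is classified as Y1, has marker J, has attribute U1, has attribute G, matches a known-bad pattern, is authenticated, meets criterion F, is in state M1, is in state P1, is in category Z1, is in category N, has marker E1, is classified as X1, carries flag N1, is classified as J1, has attribute Q.
Rules concluding "it is logged": R28 needs "it has attribute P"; R36 needs "it is tagged A1" — none of these are established.

No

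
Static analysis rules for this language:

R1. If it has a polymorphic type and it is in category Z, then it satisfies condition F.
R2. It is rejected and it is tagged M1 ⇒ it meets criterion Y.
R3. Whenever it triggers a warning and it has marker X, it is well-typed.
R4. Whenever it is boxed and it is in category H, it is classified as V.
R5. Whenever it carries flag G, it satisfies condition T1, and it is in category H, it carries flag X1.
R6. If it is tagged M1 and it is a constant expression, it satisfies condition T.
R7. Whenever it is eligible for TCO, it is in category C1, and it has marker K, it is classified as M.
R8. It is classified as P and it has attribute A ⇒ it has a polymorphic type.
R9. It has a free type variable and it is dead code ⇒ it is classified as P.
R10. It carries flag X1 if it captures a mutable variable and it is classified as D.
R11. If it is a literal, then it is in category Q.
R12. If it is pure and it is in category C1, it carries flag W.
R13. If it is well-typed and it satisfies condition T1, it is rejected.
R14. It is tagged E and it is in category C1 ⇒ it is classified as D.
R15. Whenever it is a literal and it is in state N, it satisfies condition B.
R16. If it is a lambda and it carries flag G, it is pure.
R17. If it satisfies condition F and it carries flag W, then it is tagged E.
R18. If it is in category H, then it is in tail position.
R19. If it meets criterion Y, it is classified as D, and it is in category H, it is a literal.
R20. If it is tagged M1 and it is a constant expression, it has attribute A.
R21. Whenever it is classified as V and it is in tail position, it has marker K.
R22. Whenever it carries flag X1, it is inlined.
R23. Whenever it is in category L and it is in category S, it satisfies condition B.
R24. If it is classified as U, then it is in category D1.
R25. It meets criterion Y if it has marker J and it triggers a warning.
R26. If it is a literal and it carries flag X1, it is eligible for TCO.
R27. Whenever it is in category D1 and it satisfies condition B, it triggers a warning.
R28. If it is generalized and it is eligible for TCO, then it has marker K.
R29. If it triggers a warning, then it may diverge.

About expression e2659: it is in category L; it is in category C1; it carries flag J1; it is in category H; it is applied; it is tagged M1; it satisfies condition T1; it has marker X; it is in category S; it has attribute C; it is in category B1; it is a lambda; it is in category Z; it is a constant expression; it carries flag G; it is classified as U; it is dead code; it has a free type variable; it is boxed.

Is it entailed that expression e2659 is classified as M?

Yes

By R4 (it is boxed, it is in category H): it is classified as V.
By R5 (it carries flag G, it satisfies condition T1, it is in category H): it carries flag X1.
By R9 (it has a free type variable, it is dead code): it is classified as P.
By R16 (it is a lambda, it carries flag G): it is pure.
By R18 (it is in category H): it is in tail position.
By R20 (it is tagged M1, it is a constant expression): it has attribute A.
By R21 (it is classified as V, it is in tail position): it has marker K.
By R23 (it is in category L, it is in category S): it satisfies condition B.
By R24 (it is classified as U): it is in category D1.
By R27 (it is in category D1, it satisfies condition B): it triggers a warning.
By R3 (it triggers a warning, it has marker X): it is well-typed.
By R8 (it is classified as P, it has attribute A): it has a polymorphic type.
By R12 (it is pure, it is in category C1): it carries flag W.
By R13 (it is well-typed, it satisfies condition T1): it is rejected.
By R1 (it has a polymorphic type, it is in category Z): it satisfies condition F.
By R2 (it is rejected, it is tagged M1): it meets criterion Y.
By R17 (it satisfies condition F, it carries flag W): it is tagged E.
By R14 (it is tagged E, it is in category C1): it is classified as D.
By R19 (it meets criterion Y, it is classified as D, it is in category H): it is a literal.
By R26 (it is a literal, it carries flag X1): it is eligible for TCO.
By R7 (it is eligible for TCO, it is in category C1, it has marker K): it is classified as M.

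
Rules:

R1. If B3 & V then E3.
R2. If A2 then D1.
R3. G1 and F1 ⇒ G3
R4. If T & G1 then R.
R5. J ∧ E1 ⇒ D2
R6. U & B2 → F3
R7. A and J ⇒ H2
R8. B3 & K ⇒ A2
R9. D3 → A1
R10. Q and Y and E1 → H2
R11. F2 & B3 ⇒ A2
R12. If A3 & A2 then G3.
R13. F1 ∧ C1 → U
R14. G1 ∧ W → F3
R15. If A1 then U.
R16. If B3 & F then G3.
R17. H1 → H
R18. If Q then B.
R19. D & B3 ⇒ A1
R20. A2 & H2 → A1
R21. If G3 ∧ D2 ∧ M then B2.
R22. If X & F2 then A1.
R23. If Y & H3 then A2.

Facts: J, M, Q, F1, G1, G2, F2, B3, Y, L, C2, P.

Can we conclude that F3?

No

Forward chaining from the given facts derives: G3, A2, B, D1.
Rules concluding F3: R6 needs U; R14 needs W — none of these are established.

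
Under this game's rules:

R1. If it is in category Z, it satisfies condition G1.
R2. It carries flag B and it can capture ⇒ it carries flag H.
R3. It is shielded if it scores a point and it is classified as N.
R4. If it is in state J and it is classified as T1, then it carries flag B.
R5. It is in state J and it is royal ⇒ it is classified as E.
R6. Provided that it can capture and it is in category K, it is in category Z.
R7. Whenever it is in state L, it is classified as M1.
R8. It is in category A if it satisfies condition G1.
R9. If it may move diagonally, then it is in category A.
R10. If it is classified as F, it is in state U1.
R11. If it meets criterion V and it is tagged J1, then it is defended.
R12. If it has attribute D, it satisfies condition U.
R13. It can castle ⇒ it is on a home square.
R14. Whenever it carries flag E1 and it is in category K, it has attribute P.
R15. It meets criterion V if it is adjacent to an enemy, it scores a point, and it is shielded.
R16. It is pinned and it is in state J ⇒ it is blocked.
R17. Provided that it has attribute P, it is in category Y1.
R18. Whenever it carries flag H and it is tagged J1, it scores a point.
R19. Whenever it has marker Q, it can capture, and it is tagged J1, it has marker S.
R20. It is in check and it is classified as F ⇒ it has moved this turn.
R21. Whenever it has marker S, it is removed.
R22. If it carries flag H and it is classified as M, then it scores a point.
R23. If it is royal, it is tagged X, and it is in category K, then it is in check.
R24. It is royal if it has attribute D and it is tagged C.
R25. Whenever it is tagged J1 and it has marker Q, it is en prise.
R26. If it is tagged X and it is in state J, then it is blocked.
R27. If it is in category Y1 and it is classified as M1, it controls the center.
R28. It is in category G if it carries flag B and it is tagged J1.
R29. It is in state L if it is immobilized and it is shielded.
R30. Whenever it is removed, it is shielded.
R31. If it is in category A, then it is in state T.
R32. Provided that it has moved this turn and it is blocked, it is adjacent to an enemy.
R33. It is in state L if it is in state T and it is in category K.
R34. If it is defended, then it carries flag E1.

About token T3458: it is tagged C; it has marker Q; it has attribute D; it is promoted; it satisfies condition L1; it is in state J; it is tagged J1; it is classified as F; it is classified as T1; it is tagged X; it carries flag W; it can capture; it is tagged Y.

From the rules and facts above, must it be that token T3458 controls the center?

Forward chaining from the given facts derives: carries flag B, is in state U1, satisfies condition U, has marker S, is removed, is royal, is en prise, is blocked, is in category G, is shielded, carries flag H, is classified as E, scores a point.
The only rule concluding "it controls the center" is R27, which needs "it is in category Y1"; that is never established.

No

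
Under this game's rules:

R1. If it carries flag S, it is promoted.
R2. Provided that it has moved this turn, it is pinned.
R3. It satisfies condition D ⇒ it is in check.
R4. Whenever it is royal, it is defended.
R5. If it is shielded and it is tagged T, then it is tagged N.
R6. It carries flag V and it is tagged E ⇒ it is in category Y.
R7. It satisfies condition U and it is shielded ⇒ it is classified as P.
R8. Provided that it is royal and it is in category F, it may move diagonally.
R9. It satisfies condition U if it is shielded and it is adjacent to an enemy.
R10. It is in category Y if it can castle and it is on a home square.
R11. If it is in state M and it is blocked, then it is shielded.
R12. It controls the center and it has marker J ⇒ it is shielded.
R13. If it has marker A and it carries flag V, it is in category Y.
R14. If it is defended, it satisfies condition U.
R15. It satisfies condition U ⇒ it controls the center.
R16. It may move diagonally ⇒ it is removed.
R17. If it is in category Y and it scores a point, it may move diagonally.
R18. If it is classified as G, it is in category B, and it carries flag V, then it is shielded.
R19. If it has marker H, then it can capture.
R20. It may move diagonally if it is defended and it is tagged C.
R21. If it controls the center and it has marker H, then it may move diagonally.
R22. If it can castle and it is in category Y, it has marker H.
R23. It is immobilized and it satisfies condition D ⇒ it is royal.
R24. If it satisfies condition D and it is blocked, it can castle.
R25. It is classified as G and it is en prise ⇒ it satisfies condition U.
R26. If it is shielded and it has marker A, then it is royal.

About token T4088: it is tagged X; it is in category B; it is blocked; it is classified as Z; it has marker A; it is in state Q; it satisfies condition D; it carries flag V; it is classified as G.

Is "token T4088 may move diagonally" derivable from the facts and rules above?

By R13 (it has marker A, it carries flag V): it is in category Y.
By R18 (it is classified as G, it is in category B, it carries flag V): it is shielded.
By R24 (it satisfies condition D, it is blocked): it can castle.
By R26 (it is shielded, it has marker A): it is royal.
By R4 (it is royal): it is defended.
By R14 (it is defended): it satisfies condition U.
By R15 (it satisfies condition U): it controls the center.
By R22 (it can castle, it is in category Y): it has marker H.
By R21 (it controls the center, it has marker H): it may move diagonally.

Yes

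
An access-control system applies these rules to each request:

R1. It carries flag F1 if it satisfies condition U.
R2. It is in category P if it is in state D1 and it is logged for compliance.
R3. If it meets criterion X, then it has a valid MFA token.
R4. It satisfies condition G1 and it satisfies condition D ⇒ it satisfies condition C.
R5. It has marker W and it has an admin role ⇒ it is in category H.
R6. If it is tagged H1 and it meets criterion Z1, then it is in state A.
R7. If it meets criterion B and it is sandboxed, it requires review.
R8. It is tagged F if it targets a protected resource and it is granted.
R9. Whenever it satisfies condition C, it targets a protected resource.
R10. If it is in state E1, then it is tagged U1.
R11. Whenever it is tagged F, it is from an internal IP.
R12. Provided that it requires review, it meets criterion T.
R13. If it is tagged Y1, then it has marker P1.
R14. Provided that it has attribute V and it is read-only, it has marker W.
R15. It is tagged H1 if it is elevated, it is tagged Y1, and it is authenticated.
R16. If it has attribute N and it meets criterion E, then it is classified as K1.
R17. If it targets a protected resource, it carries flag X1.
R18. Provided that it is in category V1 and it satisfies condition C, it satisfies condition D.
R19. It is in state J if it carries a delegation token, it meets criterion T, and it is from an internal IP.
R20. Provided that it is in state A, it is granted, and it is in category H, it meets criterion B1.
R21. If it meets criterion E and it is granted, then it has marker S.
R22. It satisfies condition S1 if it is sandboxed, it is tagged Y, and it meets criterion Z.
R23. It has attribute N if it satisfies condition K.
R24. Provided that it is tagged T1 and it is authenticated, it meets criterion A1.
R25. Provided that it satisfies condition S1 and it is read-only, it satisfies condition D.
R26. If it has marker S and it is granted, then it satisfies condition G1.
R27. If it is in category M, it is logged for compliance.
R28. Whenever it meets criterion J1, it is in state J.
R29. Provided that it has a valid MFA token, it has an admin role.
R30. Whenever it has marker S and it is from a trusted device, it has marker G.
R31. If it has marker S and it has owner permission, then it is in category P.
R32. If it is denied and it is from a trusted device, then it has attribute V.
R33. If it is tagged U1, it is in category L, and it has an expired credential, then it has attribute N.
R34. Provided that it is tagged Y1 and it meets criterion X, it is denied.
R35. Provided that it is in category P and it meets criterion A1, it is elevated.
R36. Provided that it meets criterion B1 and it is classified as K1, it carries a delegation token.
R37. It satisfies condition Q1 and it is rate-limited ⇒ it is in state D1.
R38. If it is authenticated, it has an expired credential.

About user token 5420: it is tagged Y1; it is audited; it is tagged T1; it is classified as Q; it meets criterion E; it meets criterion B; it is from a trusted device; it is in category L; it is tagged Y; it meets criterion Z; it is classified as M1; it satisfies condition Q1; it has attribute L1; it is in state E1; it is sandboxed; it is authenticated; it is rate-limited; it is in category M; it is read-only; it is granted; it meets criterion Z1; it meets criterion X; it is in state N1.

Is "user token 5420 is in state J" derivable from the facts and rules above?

By R3 (it meets criterion X): it has a valid MFA token.
By R7 (it meets criterion B, it is sandboxed): it requires review.
By R10 (it is in state E1): it is tagged U1.
By R12 (it requires review): it meets criterion T.
By R21 (it meets criterion E, it is granted): it has marker S.
By R22 (it is sandboxed, it is tagged Y, it meets criterion Z): it satisfies condition S1.
By R24 (it is tagged T1, it is authenticated): it meets criterion A1.
By R25 (it satisfies condition S1, it is read-only): it satisfies condition D.
By R26 (it has marker S, it is granted): it satisfies condition G1.
By R27 (it is in category M): it is logged for compliance.
By R29 (it has a valid MFA token): it has an admin role.
By R34 (it is tagged Y1, it meets criterion X): it is denied.
By R37 (it satisfies condition Q1, it is rate-limited): it is in state D1.
By R38 (it is authenticated): it has an expired credential.
By R2 (it is in state D1, it is logged for compliance): it is in category P.
By R4 (it satisfies condition G1, it satisfies condition D): it satisfies condition C.
By R9 (it satisfies condition C): it targets a protected resource.
By R32 (it is denied, it is from a trusted device): it has attribute V.
By R33 (it is tagged U1, it is in category L, it has an expired credential): it has attribute N.
By R35 (it is in category P, it meets criterion A1): it is elevated.
By R8 (it targets a protected resource, it is granted): it is tagged F.
By R11 (it is tagged F): it is from an internal IP.
By R14 (it has attribute V, it is read-only): it has marker W.
By R15 (it is elevated, it is tagged Y1, it is authenticated): it is tagged H1.
By R16 (it has attribute N, it meets criterion E): it is classified as K1.
By R5 (it has marker W, it has an admin role): it is in category H.
By R6 (it is tagged H1, it meets criterion Z1): it is in state A.
By R20 (it is in state A, it is granted, it is in category H): it meets criterion B1.
By R36 (it meets criterion B1, it is classified as K1): it carries a delegation token.
By R19 (it carries a delegation token, it meets criterion T, it is from an internal IP): it is in state J.

Yes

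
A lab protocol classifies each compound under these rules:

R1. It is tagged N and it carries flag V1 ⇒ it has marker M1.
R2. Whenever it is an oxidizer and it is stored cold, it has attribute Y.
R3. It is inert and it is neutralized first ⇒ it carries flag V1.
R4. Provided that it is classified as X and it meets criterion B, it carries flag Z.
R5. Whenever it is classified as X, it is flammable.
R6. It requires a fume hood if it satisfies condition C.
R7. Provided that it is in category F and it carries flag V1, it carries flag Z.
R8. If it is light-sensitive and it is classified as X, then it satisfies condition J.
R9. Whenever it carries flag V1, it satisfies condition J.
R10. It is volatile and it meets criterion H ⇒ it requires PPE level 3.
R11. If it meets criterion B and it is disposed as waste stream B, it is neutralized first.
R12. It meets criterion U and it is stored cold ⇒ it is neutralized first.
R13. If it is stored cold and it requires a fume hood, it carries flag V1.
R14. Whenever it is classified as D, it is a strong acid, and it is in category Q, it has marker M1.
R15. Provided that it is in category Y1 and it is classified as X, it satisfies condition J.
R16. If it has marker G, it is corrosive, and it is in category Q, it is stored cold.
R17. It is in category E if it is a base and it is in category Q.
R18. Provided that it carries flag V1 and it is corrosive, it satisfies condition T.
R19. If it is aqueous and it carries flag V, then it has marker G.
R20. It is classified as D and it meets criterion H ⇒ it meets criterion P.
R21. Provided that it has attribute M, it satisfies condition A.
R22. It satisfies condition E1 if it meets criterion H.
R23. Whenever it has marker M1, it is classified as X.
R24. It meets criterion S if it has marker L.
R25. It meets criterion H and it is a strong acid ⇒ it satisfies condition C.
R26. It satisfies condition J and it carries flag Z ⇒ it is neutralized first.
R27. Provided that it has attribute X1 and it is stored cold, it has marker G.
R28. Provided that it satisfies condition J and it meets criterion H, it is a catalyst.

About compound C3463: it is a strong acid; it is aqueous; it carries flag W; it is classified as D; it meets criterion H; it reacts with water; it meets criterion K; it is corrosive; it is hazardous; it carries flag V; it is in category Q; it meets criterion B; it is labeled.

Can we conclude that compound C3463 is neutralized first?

By R14 (it is classified as D, it is a strong acid, it is in category Q): it has marker M1.
By R19 (it is aqueous, it carries flag V): it has marker G.
By R23 (it has marker M1): it is classified as X.
By R25 (it meets criterion H, it is a strong acid): it satisfies condition C.
By R4 (it is classified as X, it meets criterion B): it carries flag Z.
By R6 (it satisfies condition C): it requires a fume hood.
By R16 (it has marker G, it is corrosive, it is in category Q): it is stored cold.
By R13 (it is stored cold, it requires a fume hood): it carries flag V1.
By R9 (it carries flag V1): it satisfies condition J.
By R26 (it satisfies condition J, it carries flag Z): it is neutralized first.

Yes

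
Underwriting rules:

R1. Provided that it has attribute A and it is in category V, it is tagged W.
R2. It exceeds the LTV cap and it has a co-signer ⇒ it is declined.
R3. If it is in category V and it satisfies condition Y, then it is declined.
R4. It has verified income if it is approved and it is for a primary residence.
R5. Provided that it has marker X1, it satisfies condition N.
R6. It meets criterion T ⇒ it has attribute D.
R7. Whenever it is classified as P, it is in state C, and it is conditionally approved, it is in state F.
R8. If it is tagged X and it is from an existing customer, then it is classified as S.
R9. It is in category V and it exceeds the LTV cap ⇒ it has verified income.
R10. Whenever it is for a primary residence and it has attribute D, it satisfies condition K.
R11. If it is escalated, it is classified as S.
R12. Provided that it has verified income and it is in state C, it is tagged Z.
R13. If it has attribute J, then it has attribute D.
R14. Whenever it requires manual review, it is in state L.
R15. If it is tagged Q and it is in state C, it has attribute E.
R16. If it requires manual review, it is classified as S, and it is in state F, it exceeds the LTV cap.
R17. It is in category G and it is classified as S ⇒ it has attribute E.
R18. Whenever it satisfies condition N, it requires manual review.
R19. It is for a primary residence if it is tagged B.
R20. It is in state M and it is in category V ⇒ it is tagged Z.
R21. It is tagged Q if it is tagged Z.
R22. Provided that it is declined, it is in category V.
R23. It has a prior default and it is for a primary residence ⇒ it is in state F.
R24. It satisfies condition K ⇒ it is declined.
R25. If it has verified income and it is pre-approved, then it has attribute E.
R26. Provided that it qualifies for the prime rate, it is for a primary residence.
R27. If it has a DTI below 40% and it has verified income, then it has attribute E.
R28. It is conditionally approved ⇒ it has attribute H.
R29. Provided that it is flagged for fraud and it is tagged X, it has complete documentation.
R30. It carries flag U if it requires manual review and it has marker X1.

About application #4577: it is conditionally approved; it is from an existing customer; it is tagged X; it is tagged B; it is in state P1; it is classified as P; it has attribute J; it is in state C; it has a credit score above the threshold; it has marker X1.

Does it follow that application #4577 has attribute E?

Yes

By R5 (it has marker X1): it satisfies condition N.
By R7 (it is classified as P, it is in state C, it is conditionally approved): it is in state F.
By R8 (it is tagged X, it is from an existing customer): it is classified as S.
By R13 (it has attribute J): it has attribute D.
By R18 (it satisfies condition N): it requires manual review.
By R19 (it is tagged B): it is for a primary residence.
By R10 (it is for a primary residence, it has attribute D): it satisfies condition K.
By R16 (it requires manual review, it is classified as S, it is in state F): it exceeds the LTV cap.
By R24 (it satisfies condition K): it is declined.
By R22 (it is declined): it is in category V.
By R9 (it is in category V, it exceeds the LTV cap): it has verified income.
By R12 (it has verified income, it is in state C): it is tagged Z.
By R21 (it is tagged Z): it is tagged Q.
By R15 (it is tagged Q, it is in state C): it has attribute E.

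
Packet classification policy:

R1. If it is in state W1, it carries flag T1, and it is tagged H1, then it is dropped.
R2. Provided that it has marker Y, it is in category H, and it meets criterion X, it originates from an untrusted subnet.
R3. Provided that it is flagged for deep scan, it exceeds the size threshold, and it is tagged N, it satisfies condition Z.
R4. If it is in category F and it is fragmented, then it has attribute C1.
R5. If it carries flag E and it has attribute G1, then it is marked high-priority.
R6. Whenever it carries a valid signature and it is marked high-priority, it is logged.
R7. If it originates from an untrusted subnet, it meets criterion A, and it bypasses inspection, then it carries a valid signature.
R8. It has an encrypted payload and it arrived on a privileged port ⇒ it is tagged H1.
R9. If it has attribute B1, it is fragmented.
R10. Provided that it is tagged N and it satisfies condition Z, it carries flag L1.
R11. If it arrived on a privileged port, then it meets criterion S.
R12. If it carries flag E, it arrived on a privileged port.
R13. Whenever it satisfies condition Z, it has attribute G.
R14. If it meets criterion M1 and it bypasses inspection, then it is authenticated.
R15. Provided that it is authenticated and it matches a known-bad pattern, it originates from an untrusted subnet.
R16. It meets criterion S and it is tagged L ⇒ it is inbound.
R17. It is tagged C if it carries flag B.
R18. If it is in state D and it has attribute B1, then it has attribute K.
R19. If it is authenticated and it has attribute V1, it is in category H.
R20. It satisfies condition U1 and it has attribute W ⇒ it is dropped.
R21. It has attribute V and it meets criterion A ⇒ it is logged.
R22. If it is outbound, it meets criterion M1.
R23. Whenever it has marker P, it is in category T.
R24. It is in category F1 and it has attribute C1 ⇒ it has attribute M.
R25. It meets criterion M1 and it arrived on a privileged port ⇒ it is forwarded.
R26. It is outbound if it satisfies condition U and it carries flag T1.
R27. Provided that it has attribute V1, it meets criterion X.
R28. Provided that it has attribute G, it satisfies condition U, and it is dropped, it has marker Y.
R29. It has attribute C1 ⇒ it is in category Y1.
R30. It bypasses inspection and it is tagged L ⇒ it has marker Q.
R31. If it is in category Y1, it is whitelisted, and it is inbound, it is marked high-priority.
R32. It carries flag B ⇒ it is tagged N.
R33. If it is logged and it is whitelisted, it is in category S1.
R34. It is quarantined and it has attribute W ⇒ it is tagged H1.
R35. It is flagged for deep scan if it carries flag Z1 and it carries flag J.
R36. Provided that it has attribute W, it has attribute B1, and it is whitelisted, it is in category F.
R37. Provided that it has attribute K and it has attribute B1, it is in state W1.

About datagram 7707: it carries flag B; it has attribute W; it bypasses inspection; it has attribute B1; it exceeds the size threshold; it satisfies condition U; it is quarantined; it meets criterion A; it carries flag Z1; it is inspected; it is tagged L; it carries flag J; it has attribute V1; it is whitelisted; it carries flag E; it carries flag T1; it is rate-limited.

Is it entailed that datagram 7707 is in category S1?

Forward chaining from the given facts derives: is fragmented, arrived on a privileged port, is tagged C, is outbound, meets criterion X, has marker Q, is tagged N, is tagged H1, is flagged for deep scan, is in category F, satisfies condition Z, has attribute C1, carries flag L1, meets criterion S, has attribute G, is inbound, meets criterion M1, is forwarded, is in category Y1, is marked high-priority, is authenticated, is in category H.
The only rule concluding "it is in category S1" is R33, which needs "it is logged"; that is never established.

No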